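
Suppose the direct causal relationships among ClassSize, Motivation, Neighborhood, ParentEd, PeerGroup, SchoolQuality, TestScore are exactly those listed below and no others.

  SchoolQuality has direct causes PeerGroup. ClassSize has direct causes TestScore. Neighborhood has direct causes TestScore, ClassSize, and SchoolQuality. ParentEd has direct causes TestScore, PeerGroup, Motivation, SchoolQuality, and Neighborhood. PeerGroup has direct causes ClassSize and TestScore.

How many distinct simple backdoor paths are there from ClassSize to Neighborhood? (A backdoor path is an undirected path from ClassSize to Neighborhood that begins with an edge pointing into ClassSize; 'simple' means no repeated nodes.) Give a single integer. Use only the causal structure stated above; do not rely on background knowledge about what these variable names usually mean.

8

A backdoor path from ClassSize to Neighborhood is any simple undirected path whose first edge points into ClassSize (i.e. leaves ClassSize via a parent).
Parents of ClassSize: {TestScore}.
Enumerating:
  P1: ClassSize <- TestScore -> PeerGroup -> SchoolQuality -> Neighborhood
  P2: ClassSize <- TestScore -> PeerGroup -> SchoolQuality -> ParentEd <- Neighborhood
  P3: ClassSize <- TestScore -> PeerGroup -> ParentEd <- SchoolQuality -> Neighborhood
  P4: ClassSize <- TestScore -> PeerGroup -> ParentEd <- Neighborhood
  P5: ClassSize <- TestScore -> Neighborhood
  P6: ClassSize <- TestScore -> ParentEd <- PeerGroup -> SchoolQuality -> Neighborhood
  P7: ClassSize <- TestScore -> ParentEd <- SchoolQuality -> Neighborhood
  P8: ClassSize <- TestScore -> ParentEd <- Neighborhood
That exhausts the simple backdoor paths. Count: 8.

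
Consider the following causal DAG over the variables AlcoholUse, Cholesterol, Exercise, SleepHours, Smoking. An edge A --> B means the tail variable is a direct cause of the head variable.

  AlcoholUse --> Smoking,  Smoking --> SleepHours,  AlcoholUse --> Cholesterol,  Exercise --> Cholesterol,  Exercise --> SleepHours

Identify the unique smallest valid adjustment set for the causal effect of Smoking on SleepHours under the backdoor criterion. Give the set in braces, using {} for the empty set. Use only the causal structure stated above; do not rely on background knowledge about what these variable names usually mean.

Variables eligible for adjustment (non-descendants of Smoking, excluding Smoking and SleepHours): {AlcoholUse, Cholesterol, Exercise}.
Backdoor paths from Smoking to SleepHours:
  P1: Smoking <- AlcoholUse -> Cholesterol <- Exercise -> SleepHours
Each backdoor path contains an unconditioned collider, so every path is already blocked with the empty conditioning set:
  P1: blocked at collider Cholesterol (neither it nor any descendant is in the conditioning set).
The empty set is therefore the unique smallest valid set.

{}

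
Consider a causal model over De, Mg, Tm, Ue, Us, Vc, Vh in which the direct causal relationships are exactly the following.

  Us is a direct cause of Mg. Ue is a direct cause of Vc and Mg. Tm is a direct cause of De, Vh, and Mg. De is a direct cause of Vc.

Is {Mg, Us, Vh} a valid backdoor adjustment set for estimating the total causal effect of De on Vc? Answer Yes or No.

Backdoor paths from De to Vc (paths whose first edge points into De):
  P1: De <- Tm -> Mg <- Ue -> Vc
Condition 1 (no descendant of De in the set): holds — descendants of De are {Vc}; none are in {Mg, Us, Vh}.
Condition 2 (every backdoor path blocked by {Mg, Us, Vh}):
  P1: open — collider(s) Mg are conditioned on (or have a conditioned descendant) and no non-collider on the path is in the set.
{Mg, Us, Vh} does not satisfy the backdoor criterion.

No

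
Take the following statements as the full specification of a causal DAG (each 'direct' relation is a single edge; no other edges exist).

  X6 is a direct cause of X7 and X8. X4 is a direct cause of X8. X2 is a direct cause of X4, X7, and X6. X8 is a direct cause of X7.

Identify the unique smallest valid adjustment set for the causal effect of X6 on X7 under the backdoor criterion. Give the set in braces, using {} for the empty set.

{X2}

Variables eligible for adjustment (non-descendants of X6, excluding X6 and X7): {X2, X4}.
Backdoor paths from X6 to X7:
  P1: X6 <- X2 -> X4 -> X8 -> X7
  P2: X6 <- X2 -> X7
The empty set is not sufficient: P1 (X6 <- X2 -> X4 -> X8 -> X7) has no collider blocking it and no conditioned non-collider, so it is open.
Try {X2}:
  P1: blocked at fork node X2 ∈ conditioning set.
  P2: blocked at fork node X2 ∈ conditioning set.
{X2} contains no descendant of X6 and blocks every backdoor path.
No other singleton works — e.g. {X4} leaves P2 open — so {X2} is the unique smallest valid adjustment set.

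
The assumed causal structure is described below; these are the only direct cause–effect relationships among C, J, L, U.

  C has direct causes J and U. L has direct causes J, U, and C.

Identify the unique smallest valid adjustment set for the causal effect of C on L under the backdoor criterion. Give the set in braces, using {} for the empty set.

{J, U}

Variables eligible for adjustment (non-descendants of C, excluding C and L): {J, U}.
Backdoor paths from C to L:
  P1: C <- J -> L
  P2: C <- U -> L
The empty set is not sufficient: P1 (C <- J -> L) has no collider blocking it and no conditioned non-collider, so it is open.
Try {J, U}:
  P1: blocked at fork node J ∈ conditioning set.
  P2: blocked at fork node U ∈ conditioning set.
{J, U} contains no descendant of C and blocks every backdoor path.
Every element of {J, U} is needed (dropping J leaves P1 open; dropping U leaves P2 open), so no proper subset is valid.
Among all size-2 subsets of the eligible variables, only {J, U} blocks every backdoor path, so it is the unique smallest valid adjustment set.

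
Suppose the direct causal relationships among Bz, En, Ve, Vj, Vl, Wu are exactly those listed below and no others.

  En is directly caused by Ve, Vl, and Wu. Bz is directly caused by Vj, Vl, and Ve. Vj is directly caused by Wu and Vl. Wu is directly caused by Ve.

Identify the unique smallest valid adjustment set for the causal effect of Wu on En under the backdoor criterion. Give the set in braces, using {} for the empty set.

Variables eligible for adjustment (non-descendants of Wu, excluding Wu and En): {Ve, Vl}.
Backdoor paths from Wu to En:
  P1: Wu <- Ve -> En
  P2: Wu <- Ve -> Bz <- Vl -> En
  P3: Wu <- Ve -> Bz <- Vj <- Vl -> En
The empty set is not sufficient: P1 (Wu <- Ve -> En) has no collider blocking it and no conditioned non-collider, so it is open.
Try {Ve}:
  P1: blocked at fork node Ve ∈ conditioning set.
  P2: blocked at fork node Ve ∈ conditioning set.
  P3: blocked at fork node Ve ∈ conditioning set.
{Ve} contains no descendant of Wu and blocks every backdoor path.
No other singleton works — e.g. {Vl} leaves P1 open — so {Ve} is the unique smallest valid adjustment set.

{Ve}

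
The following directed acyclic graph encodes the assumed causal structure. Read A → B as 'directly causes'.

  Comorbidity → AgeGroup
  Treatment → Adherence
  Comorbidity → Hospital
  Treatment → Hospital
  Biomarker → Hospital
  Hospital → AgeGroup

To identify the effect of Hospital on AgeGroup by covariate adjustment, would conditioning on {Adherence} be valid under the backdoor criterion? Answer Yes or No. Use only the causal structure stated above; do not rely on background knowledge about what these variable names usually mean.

Backdoor paths from Hospital to AgeGroup (paths whose first edge points into Hospital):
  P1: Hospital <- Comorbidity -> AgeGroup
Condition 1 (no descendant of Hospital in the set): holds — descendants of Hospital are {AgeGroup}; none are in {Adherence}.
Condition 2 (every backdoor path blocked by {Adherence}):
  P1: open — no interior node is in the conditioning set.
{Adherence} does not satisfy the backdoor criterion.

No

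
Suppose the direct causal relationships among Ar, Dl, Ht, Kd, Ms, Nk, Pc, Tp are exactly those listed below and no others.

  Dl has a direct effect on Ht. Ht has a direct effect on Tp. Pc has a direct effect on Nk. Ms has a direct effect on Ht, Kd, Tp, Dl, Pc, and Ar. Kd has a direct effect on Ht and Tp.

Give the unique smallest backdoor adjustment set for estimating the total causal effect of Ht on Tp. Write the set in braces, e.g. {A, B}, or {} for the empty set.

Variables eligible for adjustment (non-descendants of Ht, excluding Ht and Tp): {Ar, Dl, Kd, Ms, Nk, Pc}.
Backdoor paths from Ht to Tp:
  P1: Ht <- Ms -> Kd -> Tp
  P2: Ht <- Ms -> Tp
  P3: Ht <- Kd <- Ms -> Tp
  P4: Ht <- Kd -> Tp
  P5: Ht <- Dl <- Ms -> Kd -> Tp
  P6: Ht <- Dl <- Ms -> Tp
The empty set is not sufficient: P1 (Ht <- Ms -> Kd -> Tp) has no collider blocking it and no conditioned non-collider, so it is open.
Try {Kd, Ms}:
  P1: blocked at fork node Ms ∈ conditioning set.
  P2: blocked at fork node Ms ∈ conditioning set.
  P3: blocked at chain node Kd ∈ conditioning set.
  P4: blocked at fork node Kd ∈ conditioning set.
  P5: blocked at fork node Ms ∈ conditioning set.
  P6: blocked at fork node Ms ∈ conditioning set.
{Kd, Ms} contains no descendant of Ht and blocks every backdoor path.
Every element of {Kd, Ms} is needed (dropping Kd leaves P4 open; dropping Ms leaves P2 open), so no proper subset is valid.
Among all size-2 subsets of the eligible variables, only {Kd, Ms} blocks every backdoor path, so it is the unique smallest valid adjustment set.

{Kd, Ms}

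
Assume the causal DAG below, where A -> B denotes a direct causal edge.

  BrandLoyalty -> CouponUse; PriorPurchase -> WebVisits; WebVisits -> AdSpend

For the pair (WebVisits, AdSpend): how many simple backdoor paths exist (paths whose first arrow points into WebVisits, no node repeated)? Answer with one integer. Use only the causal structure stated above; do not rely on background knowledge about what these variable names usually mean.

A backdoor path from WebVisits to AdSpend is any simple undirected path whose first edge points into WebVisits (i.e. leaves WebVisits via a parent).
Parents of WebVisits: {PriorPurchase}.
No simple path from any parent of WebVisits reaches AdSpend without revisiting WebVisits, so there are no backdoor paths.

0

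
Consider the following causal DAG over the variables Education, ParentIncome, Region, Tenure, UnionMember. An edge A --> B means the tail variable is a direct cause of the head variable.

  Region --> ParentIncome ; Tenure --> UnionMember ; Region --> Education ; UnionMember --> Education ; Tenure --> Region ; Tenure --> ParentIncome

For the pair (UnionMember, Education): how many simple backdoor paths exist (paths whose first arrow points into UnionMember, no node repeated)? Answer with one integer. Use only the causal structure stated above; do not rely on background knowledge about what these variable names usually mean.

2

A backdoor path from UnionMember to Education is any simple undirected path whose first edge points into UnionMember (i.e. leaves UnionMember via a parent).
Parents of UnionMember: {Tenure}.
Enumerating:
  P1: UnionMember <- Tenure -> Region -> Education
  P2: UnionMember <- Tenure -> ParentIncome <- Region -> Education
That exhausts the simple backdoor paths. Count: 2.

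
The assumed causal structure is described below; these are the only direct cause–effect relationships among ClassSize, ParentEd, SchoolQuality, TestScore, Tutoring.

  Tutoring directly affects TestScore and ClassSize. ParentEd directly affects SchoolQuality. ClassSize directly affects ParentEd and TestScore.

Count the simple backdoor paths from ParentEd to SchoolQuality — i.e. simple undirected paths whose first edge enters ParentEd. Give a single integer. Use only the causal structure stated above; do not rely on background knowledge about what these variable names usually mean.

0

A backdoor path from ParentEd to SchoolQuality is any simple undirected path whose first edge points into ParentEd (i.e. leaves ParentEd via a parent).
Parents of ParentEd: {ClassSize}.
No simple path from any parent of ParentEd reaches SchoolQuality without revisiting ParentEd, so there are no backdoor paths.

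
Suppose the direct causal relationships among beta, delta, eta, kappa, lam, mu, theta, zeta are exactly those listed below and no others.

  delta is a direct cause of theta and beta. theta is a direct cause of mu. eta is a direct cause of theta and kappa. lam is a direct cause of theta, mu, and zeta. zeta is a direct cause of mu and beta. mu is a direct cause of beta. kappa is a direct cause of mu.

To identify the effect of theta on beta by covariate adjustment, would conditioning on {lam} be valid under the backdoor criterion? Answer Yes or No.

Backdoor paths from theta to beta (paths whose first edge points into theta):
  P1: theta <- eta -> kappa -> mu <- lam -> zeta -> beta
  P2: theta <- eta -> kappa -> mu <- zeta -> beta
  P3: theta <- eta -> kappa -> mu -> beta
  P4: theta <- delta -> beta
  P5: theta <- lam -> zeta -> mu -> beta
  P6: theta <- lam -> zeta -> beta
  P7: theta <- lam -> mu <- zeta -> beta
  P8: theta <- lam -> mu -> beta
Condition 1 (no descendant of theta in the set): holds — descendants of theta are {beta, mu}; none are in {lam}.
Condition 2 (every backdoor path blocked by {lam}):
  P1: blocked at collider mu (neither it nor any descendant is in the conditioning set).
  P2: blocked at collider mu (neither it nor any descendant is in the conditioning set).
  P3: open — no interior node is in the conditioning set.
  P4: open — no interior node is in the conditioning set.
  P5: blocked at fork node lam ∈ conditioning set.
  P6: blocked at fork node lam ∈ conditioning set.
  P7: blocked at fork node lam ∈ conditioning set.
  P8: blocked at fork node lam ∈ conditioning set.
{lam} does not satisfy the backdoor criterion.

No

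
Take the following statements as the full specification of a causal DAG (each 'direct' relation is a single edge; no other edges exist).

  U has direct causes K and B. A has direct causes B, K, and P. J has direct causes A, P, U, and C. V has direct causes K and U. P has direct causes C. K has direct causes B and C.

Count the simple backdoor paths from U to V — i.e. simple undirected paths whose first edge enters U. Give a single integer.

A backdoor path from U to V is any simple undirected path whose first edge points into U (i.e. leaves U via a parent).
Parents of U: {B, K}.
Enumerating:
  P1: U <- B -> K -> V
  P2: U <- B -> A <- P <- C -> K -> V
  P3: U <- B -> A <- P -> J <- C -> K -> V
  P4: U <- B -> A <- K -> V
  P5: U <- B -> A -> J <- C -> K -> V
  P6: U <- B -> A -> J <- P <- C -> K -> V
  P7: U <- K -> V
That exhausts the simple backdoor paths. Count: 7.

7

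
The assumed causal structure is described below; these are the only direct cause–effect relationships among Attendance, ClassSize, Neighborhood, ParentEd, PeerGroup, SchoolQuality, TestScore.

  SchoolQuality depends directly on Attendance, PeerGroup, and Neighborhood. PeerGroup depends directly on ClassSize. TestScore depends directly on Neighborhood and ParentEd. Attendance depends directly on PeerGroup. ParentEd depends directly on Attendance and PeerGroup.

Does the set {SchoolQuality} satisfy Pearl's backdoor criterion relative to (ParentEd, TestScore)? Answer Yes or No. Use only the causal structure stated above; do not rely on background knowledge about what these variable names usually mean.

Backdoor paths from ParentEd to TestScore (paths whose first edge points into ParentEd):
  P1: ParentEd <- PeerGroup -> Attendance -> SchoolQuality <- Neighborhood -> TestScore
  P2: ParentEd <- PeerGroup -> SchoolQuality <- Neighborhood -> TestScore
  P3: ParentEd <- Attendance <- PeerGroup -> SchoolQuality <- Neighborhood -> TestScore
  P4: ParentEd <- Attendance -> SchoolQuality <- Neighborhood -> TestScore
Condition 1 (no descendant of ParentEd in the set): holds — descendants of ParentEd are {TestScore}; none are in {SchoolQuality}.
Condition 2 (every backdoor path blocked by {SchoolQuality}):
  P1: open — collider(s) SchoolQuality are conditioned on (or have a conditioned descendant) and no non-collider on the path is in the set.
  P2: open — collider(s) SchoolQuality are conditioned on (or have a conditioned descendant) and no non-collider on the path is in the set.
  P3: open — collider(s) SchoolQuality are conditioned on (or have a conditioned descendant) and no non-collider on the path is in the set.
  P4: open — collider(s) SchoolQuality are conditioned on (or have a conditioned descendant) and no non-collider on the path is in the set.
{SchoolQuality} does not satisfy the backdoor criterion.

No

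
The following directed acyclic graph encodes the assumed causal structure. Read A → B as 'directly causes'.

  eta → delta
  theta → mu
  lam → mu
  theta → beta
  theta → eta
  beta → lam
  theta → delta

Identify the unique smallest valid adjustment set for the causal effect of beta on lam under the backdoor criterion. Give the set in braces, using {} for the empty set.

Variables eligible for adjustment (non-descendants of beta, excluding beta and lam): {delta, eta, theta}.
Backdoor paths from beta to lam:
  P1: beta <- theta -> mu <- lam
Each backdoor path contains an unconditioned collider, so every path is already blocked with the empty conditioning set:
  P1: blocked at collider mu (neither it nor any descendant is in the conditioning set).
The empty set is therefore the unique smallest valid set.

{}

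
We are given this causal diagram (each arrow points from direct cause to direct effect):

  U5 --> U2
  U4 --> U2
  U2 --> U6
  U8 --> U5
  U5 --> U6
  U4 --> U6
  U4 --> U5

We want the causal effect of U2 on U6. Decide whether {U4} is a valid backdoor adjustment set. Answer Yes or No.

Backdoor paths from U2 to U6 (paths whose first edge points into U2):
  P1: U2 <- U4 -> U5 -> U6
  P2: U2 <- U4 -> U6
  P3: U2 <- U5 <- U4 -> U6
  P4: U2 <- U5 -> U6
Condition 1 (no descendant of U2 in the set): holds — descendants of U2 are {U6}; none are in {U4}.
Condition 2 (every backdoor path blocked by {U4}):
  P1: blocked at fork node U4 ∈ conditioning set.
  P2: blocked at fork node U4 ∈ conditioning set.
  P3: blocked at fork node U4 ∈ conditioning set.
  P4: open — no interior node is in the conditioning set.
{U4} does not satisfy the backdoor criterion.

No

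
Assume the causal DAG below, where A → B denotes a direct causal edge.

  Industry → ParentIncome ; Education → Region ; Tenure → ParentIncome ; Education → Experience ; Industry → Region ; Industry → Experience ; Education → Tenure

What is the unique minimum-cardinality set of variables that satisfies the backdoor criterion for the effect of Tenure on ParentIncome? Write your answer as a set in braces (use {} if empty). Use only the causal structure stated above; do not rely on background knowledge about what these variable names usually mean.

Variables eligible for adjustment (non-descendants of Tenure, excluding Tenure and ParentIncome): {Education, Experience, Industry, Region}.
Backdoor paths from Tenure to ParentIncome:
  P1: Tenure <- Education -> Experience <- Industry -> ParentIncome
  P2: Tenure <- Education -> Region <- Industry -> ParentIncome
Each backdoor path contains an unconditioned collider, so every path is already blocked with the empty conditioning set:
  P1: blocked at collider Experience (neither it nor any descendant is in the conditioning set).
  P2: blocked at collider Region (neither it nor any descendant is in the conditioning set).
The empty set is therefore the unique smallest valid set.

{}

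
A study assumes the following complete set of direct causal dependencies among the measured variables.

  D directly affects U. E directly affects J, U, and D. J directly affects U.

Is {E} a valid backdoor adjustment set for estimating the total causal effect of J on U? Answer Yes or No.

Yes

Backdoor paths from J to U (paths whose first edge points into J):
  P1: J <- E -> D -> U
  P2: J <- E -> U
Condition 1 (no descendant of J in the set): holds — descendants of J are {U}; none are in {E}.
Condition 2 (every backdoor path blocked by {E}):
  P1: blocked at fork node E ∈ conditioning set.
  P2: blocked at fork node E ∈ conditioning set.
{E} satisfies the backdoor criterion.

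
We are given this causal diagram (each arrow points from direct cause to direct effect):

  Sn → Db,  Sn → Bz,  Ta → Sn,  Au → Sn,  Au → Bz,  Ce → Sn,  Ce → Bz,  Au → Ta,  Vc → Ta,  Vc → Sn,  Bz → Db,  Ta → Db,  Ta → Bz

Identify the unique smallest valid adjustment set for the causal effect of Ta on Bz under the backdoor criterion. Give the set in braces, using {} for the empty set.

Variables eligible for adjustment (non-descendants of Ta, excluding Ta and Bz): {Au, Ce, Vc}.
Backdoor paths from Ta to Bz:
  P1: Ta <- Vc -> Sn <- Au -> Bz
  P2: Ta <- Vc -> Sn <- Ce -> Bz
  P3: Ta <- Vc -> Sn -> Bz
  P4: Ta <- Vc -> Sn -> Db <- Bz
  P5: Ta <- Au -> Sn <- Ce -> Bz
  P6: Ta <- Au -> Sn -> Bz
  P7: Ta <- Au -> Sn -> Db <- Bz
  P8: Ta <- Au -> Bz
The empty set is not sufficient: P3 (Ta <- Vc -> Sn -> Bz) has no collider blocking it and no conditioned non-collider, so it is open.
Try {Au, Vc}:
  P1: blocked at fork node Vc ∈ conditioning set.
  P2: blocked at fork node Vc ∈ conditioning set.
  P3: blocked at fork node Vc ∈ conditioning set.
  P4: blocked at fork node Vc ∈ conditioning set.
  P5: blocked at fork node Au ∈ conditioning set.
  P6: blocked at fork node Au ∈ conditioning set.
  P7: blocked at fork node Au ∈ conditioning set.
  P8: blocked at fork node Au ∈ conditioning set.
{Au, Vc} contains no descendant of Ta and blocks every backdoor path.
Every element of {Au, Vc} is needed (dropping Au leaves P6 open; dropping Vc leaves P3 open), so no proper subset is valid.
Among all size-2 subsets of the eligible variables, only {Au, Vc} blocks every backdoor path, so it is the unique smallest valid adjustment set.

{Au, Vc}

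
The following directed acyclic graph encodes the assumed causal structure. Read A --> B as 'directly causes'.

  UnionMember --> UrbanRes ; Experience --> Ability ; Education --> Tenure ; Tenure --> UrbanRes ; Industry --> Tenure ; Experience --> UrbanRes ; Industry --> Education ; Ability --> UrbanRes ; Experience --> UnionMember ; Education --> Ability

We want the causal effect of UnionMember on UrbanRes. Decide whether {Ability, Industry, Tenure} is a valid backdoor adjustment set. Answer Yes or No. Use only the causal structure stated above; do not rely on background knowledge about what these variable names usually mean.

Backdoor paths from UnionMember to UrbanRes (paths whose first edge points into UnionMember):
  P1: UnionMember <- Experience -> Ability <- Education <- Industry -> Tenure -> UrbanRes
  P2: UnionMember <- Experience -> Ability <- Education -> Tenure -> UrbanRes
  P3: UnionMember <- Experience -> Ability -> UrbanRes
  P4: UnionMember <- Experience -> UrbanRes
Condition 1 (no descendant of UnionMember in the set): holds — descendants of UnionMember are {UrbanRes}; none are in {Ability, Industry, Tenure}.
Condition 2 (every backdoor path blocked by {Ability, Industry, Tenure}):
  P1: blocked at fork node Industry ∈ conditioning set.
  P2: blocked at chain node Tenure ∈ conditioning set.
  P3: blocked at chain node Ability ∈ conditioning set.
  P4: open — no interior node is in the conditioning set.
{Ability, Industry, Tenure} does not satisfy the backdoor criterion.

No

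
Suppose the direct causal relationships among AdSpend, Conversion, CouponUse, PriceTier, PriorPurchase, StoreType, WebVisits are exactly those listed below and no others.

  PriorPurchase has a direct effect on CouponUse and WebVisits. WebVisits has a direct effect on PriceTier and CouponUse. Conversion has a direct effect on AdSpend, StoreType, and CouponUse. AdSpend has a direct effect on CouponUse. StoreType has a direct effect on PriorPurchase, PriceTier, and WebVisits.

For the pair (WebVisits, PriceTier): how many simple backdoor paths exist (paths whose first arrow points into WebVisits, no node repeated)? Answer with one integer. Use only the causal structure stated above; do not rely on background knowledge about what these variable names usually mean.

A backdoor path from WebVisits to PriceTier is any simple undirected path whose first edge points into WebVisits (i.e. leaves WebVisits via a parent).
Parents of WebVisits: {PriorPurchase, StoreType}.
Enumerating:
  P1: WebVisits <- StoreType -> PriceTier
  P2: WebVisits <- PriorPurchase <- StoreType -> PriceTier
  P3: WebVisits <- PriorPurchase -> CouponUse <- Conversion -> StoreType -> PriceTier
  P4: WebVisits <- PriorPurchase -> CouponUse <- AdSpend <- Conversion -> StoreType -> PriceTier
That exhausts the simple backdoor paths. Count: 4.

4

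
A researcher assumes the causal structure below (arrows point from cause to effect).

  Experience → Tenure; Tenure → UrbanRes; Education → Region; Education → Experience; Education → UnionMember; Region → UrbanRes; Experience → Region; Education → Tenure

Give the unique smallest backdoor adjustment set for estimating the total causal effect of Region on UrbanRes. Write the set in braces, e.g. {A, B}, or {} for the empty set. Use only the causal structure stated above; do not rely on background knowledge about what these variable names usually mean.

Variables eligible for adjustment (non-descendants of Region, excluding Region and UrbanRes): {Education, Experience, Tenure, UnionMember}.
Backdoor paths from Region to UrbanRes:
  P1: Region <- Education -> Experience -> Tenure -> UrbanRes
  P2: Region <- Education -> Tenure -> UrbanRes
  P3: Region <- Experience <- Education -> Tenure -> UrbanRes
  P4: Region <- Experience -> Tenure -> UrbanRes
The empty set is not sufficient: P1 (Region <- Education -> Experience -> Tenure -> UrbanRes) has no collider blocking it and no conditioned non-collider, so it is open.
Try {Tenure}:
  P1: blocked at chain node Tenure ∈ conditioning set.
  P2: blocked at chain node Tenure ∈ conditioning set.
  P3: blocked at chain node Tenure ∈ conditioning set.
  P4: blocked at chain node Tenure ∈ conditioning set.
{Tenure} contains no descendant of Region and blocks every backdoor path.
No other singleton works — e.g. {Education} leaves P4 open — so {Tenure} is the unique smallest valid adjustment set.

{Tenure}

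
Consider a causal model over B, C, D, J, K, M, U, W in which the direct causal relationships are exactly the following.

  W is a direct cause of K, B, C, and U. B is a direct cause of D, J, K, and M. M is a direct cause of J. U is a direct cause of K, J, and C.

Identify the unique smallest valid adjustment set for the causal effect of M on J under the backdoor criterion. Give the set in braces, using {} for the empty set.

Variables eligible for adjustment (non-descendants of M, excluding M and J): {B, C, D, K, U, W}.
Backdoor paths from M to J:
  P1: M <- B <- W -> U -> J
  P2: M <- B <- W -> K <- U -> J
  P3: M <- B <- W -> C <- U -> J
  P4: M <- B -> K <- W -> U -> J
  P5: M <- B -> K <- W -> C <- U -> J
  P6: M <- B -> K <- U -> J
  P7: M <- B -> J
The empty set is not sufficient: P1 (M <- B <- W -> U -> J) has no collider blocking it and no conditioned non-collider, so it is open.
Try {B}:
  P1: blocked at chain node B ∈ conditioning set.
  P2: blocked at chain node B ∈ conditioning set.
  P3: blocked at chain node B ∈ conditioning set.
  P4: blocked at fork node B ∈ conditioning set.
  P5: blocked at fork node B ∈ conditioning set.
  P6: blocked at fork node B ∈ conditioning set.
  P7: blocked at fork node B ∈ conditioning set.
{B} contains no descendant of M and blocks every backdoor path.
No other singleton works — e.g. {W} leaves P7 open — so {B} is the unique smallest valid adjustment set.

{B}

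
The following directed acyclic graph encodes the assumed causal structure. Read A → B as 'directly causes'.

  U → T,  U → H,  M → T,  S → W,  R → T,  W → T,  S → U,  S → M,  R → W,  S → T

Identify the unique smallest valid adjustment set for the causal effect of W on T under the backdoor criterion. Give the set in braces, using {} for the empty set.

Variables eligible for adjustment (non-descendants of W, excluding W and T): {H, M, R, S, U}.
Backdoor paths from W to T:
  P1: W <- S -> M -> T
  P2: W <- S -> U -> T
  P3: W <- S -> T
  P4: W <- R -> T
The empty set is not sufficient: P1 (W <- S -> M -> T) has no collider blocking it and no conditioned non-collider, so it is open.
Try {R, S}:
  P1: blocked at fork node S ∈ conditioning set.
  P2: blocked at fork node S ∈ conditioning set.
  P3: blocked at fork node S ∈ conditioning set.
  P4: blocked at fork node R ∈ conditioning set.
{R, S} contains no descendant of W and blocks every backdoor path.
Every element of {R, S} is needed (dropping R leaves P4 open; dropping S leaves P1 open), so no proper subset is valid.
Among all size-2 subsets of the eligible variables, only {R, S} blocks every backdoor path, so it is the unique smallest valid adjustment set.

{R, S}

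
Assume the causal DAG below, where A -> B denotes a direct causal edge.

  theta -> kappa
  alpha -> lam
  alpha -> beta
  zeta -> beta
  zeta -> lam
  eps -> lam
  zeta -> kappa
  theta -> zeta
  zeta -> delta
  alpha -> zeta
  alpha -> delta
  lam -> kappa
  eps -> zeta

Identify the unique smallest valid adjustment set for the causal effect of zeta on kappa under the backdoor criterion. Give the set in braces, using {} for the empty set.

Variables eligible for adjustment (non-descendants of zeta, excluding zeta and kappa): {alpha, eps, theta}.
Backdoor paths from zeta to kappa:
  P1: zeta <- alpha -> lam -> kappa
  P2: zeta <- theta -> kappa
  P3: zeta <- eps -> lam -> kappa
The empty set is not sufficient: P1 (zeta <- alpha -> lam -> kappa) has no collider blocking it and no conditioned non-collider, so it is open.
Try {alpha, eps, theta}:
  P1: blocked at fork node alpha ∈ conditioning set.
  P2: blocked at fork node theta ∈ conditioning set.
  P3: blocked at fork node eps ∈ conditioning set.
{alpha, eps, theta} contains no descendant of zeta and blocks every backdoor path.
Every element of {alpha, eps, theta} is needed (dropping alpha leaves P1 open; dropping eps leaves P3 open; dropping theta leaves P2 open), so no proper subset is valid.
Among all size-3 subsets of the eligible variables, only {alpha, eps, theta} blocks every backdoor path, so it is the unique smallest valid adjustment set.

{alpha, eps, theta}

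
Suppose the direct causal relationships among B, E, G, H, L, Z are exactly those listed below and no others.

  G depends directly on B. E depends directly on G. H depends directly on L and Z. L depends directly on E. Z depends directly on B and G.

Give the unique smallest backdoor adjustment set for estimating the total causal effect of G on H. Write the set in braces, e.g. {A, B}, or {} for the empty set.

{B}

Variables eligible for adjustment (non-descendants of G, excluding G and H): {B}.
Backdoor paths from G to H:
  P1: G <- B -> Z -> H
The empty set is not sufficient: P1 (G <- B -> Z -> H) has no collider blocking it and no conditioned non-collider, so it is open.
Try {B}:
  P1: blocked at fork node B ∈ conditioning set.
{B} contains no descendant of G and blocks every backdoor path.
{B} is the unique smallest valid adjustment set.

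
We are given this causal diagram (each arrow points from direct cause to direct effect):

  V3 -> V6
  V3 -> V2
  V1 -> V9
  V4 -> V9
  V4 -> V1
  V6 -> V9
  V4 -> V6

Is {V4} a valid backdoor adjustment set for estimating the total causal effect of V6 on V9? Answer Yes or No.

Backdoor paths from V6 to V9 (paths whose first edge points into V6):
  P1: V6 <- V4 -> V1 -> V9
  P2: V6 <- V4 -> V9
Condition 1 (no descendant of V6 in the set): holds — descendants of V6 are {V9}; none are in {V4}.
Condition 2 (every backdoor path blocked by {V4}):
  P1: blocked at fork node V4 ∈ conditioning set.
  P2: blocked at fork node V4 ∈ conditioning set.
{V4} satisfies the backdoor criterion.

Yes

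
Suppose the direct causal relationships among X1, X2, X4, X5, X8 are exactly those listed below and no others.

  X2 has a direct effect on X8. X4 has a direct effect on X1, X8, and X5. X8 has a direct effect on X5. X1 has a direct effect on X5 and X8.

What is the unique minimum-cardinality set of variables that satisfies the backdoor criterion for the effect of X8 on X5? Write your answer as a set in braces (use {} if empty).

Variables eligible for adjustment (non-descendants of X8, excluding X8 and X5): {X1, X2, X4}.
Backdoor paths from X8 to X5:
  P1: X8 <- X4 -> X1 -> X5
  P2: X8 <- X4 -> X5
  P3: X8 <- X1 <- X4 -> X5
  P4: X8 <- X1 -> X5
The empty set is not sufficient: P1 (X8 <- X4 -> X1 -> X5) has no collider blocking it and no conditioned non-collider, so it is open.
Try {X1, X4}:
  P1: blocked at fork node X4 ∈ conditioning set.
  P2: blocked at fork node X4 ∈ conditioning set.
  P3: blocked at chain node X1 ∈ conditioning set.
  P4: blocked at fork node X1 ∈ conditioning set.
{X1, X4} contains no descendant of X8 and blocks every backdoor path.
Every element of {X1, X4} is needed (dropping X1 leaves P4 open; dropping X4 leaves P2 open), so no proper subset is valid.
Among all size-2 subsets of the eligible variables, only {X1, X4} blocks every backdoor path, so it is the unique smallest valid adjustment set.

{X1, X4}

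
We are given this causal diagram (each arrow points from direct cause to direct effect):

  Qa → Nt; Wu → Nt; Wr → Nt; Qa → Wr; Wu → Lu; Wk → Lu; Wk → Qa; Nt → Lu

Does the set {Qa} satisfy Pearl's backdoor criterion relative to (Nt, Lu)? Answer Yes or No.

Backdoor paths from Nt to Lu (paths whose first edge points into Nt):
  P1: Nt <- Qa <- Wk -> Lu
  P2: Nt <- Wu -> Lu
  P3: Nt <- Wr <- Qa <- Wk -> Lu
Condition 1 (no descendant of Nt in the set): holds — descendants of Nt are {Lu}; none are in {Qa}.
Condition 2 (every backdoor path blocked by {Qa}):
  P1: blocked at chain node Qa ∈ conditioning set.
  P2: open — no interior node is in the conditioning set.
  P3: blocked at chain node Qa ∈ conditioning set.
{Qa} does not satisfy the backdoor criterion.

No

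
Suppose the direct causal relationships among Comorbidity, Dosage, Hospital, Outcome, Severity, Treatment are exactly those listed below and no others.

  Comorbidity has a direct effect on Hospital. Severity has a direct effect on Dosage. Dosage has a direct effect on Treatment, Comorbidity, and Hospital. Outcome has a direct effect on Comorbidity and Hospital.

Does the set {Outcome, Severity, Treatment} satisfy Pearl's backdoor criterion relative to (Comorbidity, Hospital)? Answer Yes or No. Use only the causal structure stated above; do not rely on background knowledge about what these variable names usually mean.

Backdoor paths from Comorbidity to Hospital (paths whose first edge points into Comorbidity):
  P1: Comorbidity <- Dosage -> Hospital
  P2: Comorbidity <- Outcome -> Hospital
Condition 1 (no descendant of Comorbidity in the set): holds — descendants of Comorbidity are {Hospital}; none are in {Outcome, Severity, Treatment}.
Condition 2 (every backdoor path blocked by {Outcome, Severity, Treatment}):
  P1: open — no interior node is in the conditioning set.
  P2: blocked at fork node Outcome ∈ conditioning set.
{Outcome, Severity, Treatment} does not satisfy the backdoor criterion.

No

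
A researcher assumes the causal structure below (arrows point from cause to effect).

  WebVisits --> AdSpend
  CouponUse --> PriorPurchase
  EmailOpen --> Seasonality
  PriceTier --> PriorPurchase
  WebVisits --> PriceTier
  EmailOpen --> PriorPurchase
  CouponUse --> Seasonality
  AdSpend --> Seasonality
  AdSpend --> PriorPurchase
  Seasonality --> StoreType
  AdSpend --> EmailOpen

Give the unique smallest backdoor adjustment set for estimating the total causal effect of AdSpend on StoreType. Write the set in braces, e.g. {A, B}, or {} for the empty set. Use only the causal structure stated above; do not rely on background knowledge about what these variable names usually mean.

Variables eligible for adjustment (non-descendants of AdSpend, excluding AdSpend and StoreType): {CouponUse, PriceTier, WebVisits}.
Backdoor paths from AdSpend to StoreType:
  P1: AdSpend <- WebVisits -> PriceTier -> PriorPurchase <- CouponUse -> Seasonality -> StoreType
  P2: AdSpend <- WebVisits -> PriceTier -> PriorPurchase <- EmailOpen -> Seasonality -> StoreType
Each backdoor path contains an unconditioned collider, so every path is already blocked with the empty conditioning set:
  P1: blocked at collider PriorPurchase (neither it nor any descendant is in the conditioning set).
  P2: blocked at collider PriorPurchase (neither it nor any descendant is in the conditioning set).
The empty set is therefore the unique smallest valid set.

{}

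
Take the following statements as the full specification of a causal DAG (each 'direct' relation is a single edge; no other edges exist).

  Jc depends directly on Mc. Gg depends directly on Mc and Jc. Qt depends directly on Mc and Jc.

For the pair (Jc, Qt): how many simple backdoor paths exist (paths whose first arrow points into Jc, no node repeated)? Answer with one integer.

A backdoor path from Jc to Qt is any simple undirected path whose first edge points into Jc (i.e. leaves Jc via a parent).
Parents of Jc: {Mc}.
Enumerating:
  P1: Jc <- Mc -> Qt
That exhausts the simple backdoor paths. Count: 1.

1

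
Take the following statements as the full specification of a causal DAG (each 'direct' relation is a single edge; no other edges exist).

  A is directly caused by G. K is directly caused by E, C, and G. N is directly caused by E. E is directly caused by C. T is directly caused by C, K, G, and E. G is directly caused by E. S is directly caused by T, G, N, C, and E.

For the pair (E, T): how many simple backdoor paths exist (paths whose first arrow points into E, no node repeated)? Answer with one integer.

A backdoor path from E to T is any simple undirected path whose first edge points into E (i.e. leaves E via a parent).
Parents of E: {C}.
Enumerating:
  P1: E <- C -> K <- G -> T
  P2: E <- C -> K <- G -> S <- T
  P3: E <- C -> K -> T
  P4: E <- C -> T
  P5: E <- C -> S <- G -> K -> T
  P6: E <- C -> S <- G -> T
  P7: E <- C -> S <- T
That exhausts the simple backdoor paths. Count: 7.

7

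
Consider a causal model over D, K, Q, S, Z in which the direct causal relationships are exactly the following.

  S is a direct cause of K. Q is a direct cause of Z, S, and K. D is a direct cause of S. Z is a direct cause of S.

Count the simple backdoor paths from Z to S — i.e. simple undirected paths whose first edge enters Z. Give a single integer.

2

A backdoor path from Z to S is any simple undirected path whose first edge points into Z (i.e. leaves Z via a parent).
Parents of Z: {Q}.
Enumerating:
  P1: Z <- Q -> S
  P2: Z <- Q -> K <- S
That exhausts the simple backdoor paths. Count: 2.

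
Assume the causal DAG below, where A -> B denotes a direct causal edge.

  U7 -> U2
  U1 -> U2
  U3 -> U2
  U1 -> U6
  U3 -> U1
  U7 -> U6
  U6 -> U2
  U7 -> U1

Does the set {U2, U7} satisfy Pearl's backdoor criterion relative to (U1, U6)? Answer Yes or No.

No

Backdoor paths from U1 to U6 (paths whose first edge points into U1):
  P1: U1 <- U3 -> U2 <- U7 -> U6
  P2: U1 <- U3 -> U2 <- U6
  P3: U1 <- U7 -> U6
  P4: U1 <- U7 -> U2 <- U6
Condition 1 (no descendant of U1 in the set): FAILS — U2 is a descendant of U1.
Condition 2 (every backdoor path blocked by {U2, U7}):
  P1: blocked at fork node U7 ∈ conditioning set.
  P2: open — collider(s) U2 are conditioned on (or have a conditioned descendant) and no non-collider on the path is in the set.
  P3: blocked at fork node U7 ∈ conditioning set.
  P4: blocked at fork node U7 ∈ conditioning set.
{U2, U7} does not satisfy the backdoor criterion.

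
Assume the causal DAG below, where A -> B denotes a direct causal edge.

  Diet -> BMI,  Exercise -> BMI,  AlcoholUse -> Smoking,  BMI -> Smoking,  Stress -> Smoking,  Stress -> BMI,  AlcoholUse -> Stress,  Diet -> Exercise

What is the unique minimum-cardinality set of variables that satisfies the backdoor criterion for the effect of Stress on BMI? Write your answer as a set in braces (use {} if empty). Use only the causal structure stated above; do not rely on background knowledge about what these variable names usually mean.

{}

Variables eligible for adjustment (non-descendants of Stress, excluding Stress and BMI): {AlcoholUse, Diet, Exercise}.
Backdoor paths from Stress to BMI:
  P1: Stress <- AlcoholUse -> Smoking <- BMI
Each backdoor path contains an unconditioned collider, so every path is already blocked with the empty conditioning set:
  P1: blocked at collider Smoking (neither it nor any descendant is in the conditioning set).
The empty set is therefore the unique smallest valid set.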